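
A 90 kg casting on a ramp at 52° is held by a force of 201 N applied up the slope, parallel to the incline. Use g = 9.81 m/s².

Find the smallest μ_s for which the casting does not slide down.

N = m g cos θ = 543.6 N.
Friction must make up the shortfall along the incline: f = m g sin θ − P = 695.7 − 201 = 494.7 N.
At the threshold f = μ_s N, so μ_s,min = 494.7/543.6 = 0.91.

μ_s,min ≈ 0.91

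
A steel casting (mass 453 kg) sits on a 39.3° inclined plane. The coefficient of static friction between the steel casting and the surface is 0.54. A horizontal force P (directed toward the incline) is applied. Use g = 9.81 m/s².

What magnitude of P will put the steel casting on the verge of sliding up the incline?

P ≈ 10800 N

At impending motion up the slope, friction acts down-slope at its limit: f = μ_s N.
Perpendicular to the incline: N = m g cos θ + P sin θ.
Along the incline: P cos θ = m g sin θ + μ_s N = m g sin θ + μ_s (m g cos θ + P sin θ).
Solving, P (cos θ − μ_s sin θ) = m g (sin θ + μ_s cos θ), so P = 453×9.81×(sin 39.3° + 0.54 cos 39.3°)/(cos 39.3° − 0.54 sin 39.3°) = 4440×1.051/0.4318 = 10800 N.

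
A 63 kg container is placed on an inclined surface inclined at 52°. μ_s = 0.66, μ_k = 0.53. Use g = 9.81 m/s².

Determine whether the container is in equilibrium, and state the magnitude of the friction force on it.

N = m g cos θ = 380 N.
Down-slope weight component: m g sin θ = 487 N.
μ_s N = 251 N.
487 > 251 N, so it slides; kinetic friction f = μ_k N = 0.53×380 = 202 N.

f ≈ 202 N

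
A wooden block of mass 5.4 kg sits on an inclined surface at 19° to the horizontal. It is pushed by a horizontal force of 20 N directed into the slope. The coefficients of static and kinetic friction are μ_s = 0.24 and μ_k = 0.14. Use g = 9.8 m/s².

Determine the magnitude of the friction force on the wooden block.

f ≈ 1.68 N (down the incline)

Normal direction: N = m g cos θ + P sin θ = 56.55 N.
Along the incline, the net driving force (taking up-slope positive) is P cos θ − m g sin θ = 18.91 − 17.23 = 1.681 N, so equilibrium requires friction f = -1.681 N (down-slope).
Maximum static friction: μ_s N = 0.24 × 56.55 = 13.57 N.
|f_req| = 1.681 ≤ 13.57 N → the wooden block is in equilibrium; friction equals the required value.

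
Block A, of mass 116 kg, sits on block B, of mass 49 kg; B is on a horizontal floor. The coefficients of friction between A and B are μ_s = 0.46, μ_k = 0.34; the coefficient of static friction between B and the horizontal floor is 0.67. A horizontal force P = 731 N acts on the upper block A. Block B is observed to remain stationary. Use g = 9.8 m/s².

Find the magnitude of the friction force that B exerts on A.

Normal force at the A–B interface: N₁ = m_A g = 1137 N.
Maximum static friction on A from B: μ_s N₁ = 0.46×1137 = 522.9 N.
Since P = 731 N > 522.9 N, A slides on B; the A–B friction is kinetic: f₁ = μ_k N₁ = 0.34×1137 = 387 N.
By Newton's third law B feels 387 N forward from A. With B stationary, the floor's static friction on B balances it: f₂ = 387 N (well within μ_s(m_A+m_B)g = 1083 N).

f ≈ 387 N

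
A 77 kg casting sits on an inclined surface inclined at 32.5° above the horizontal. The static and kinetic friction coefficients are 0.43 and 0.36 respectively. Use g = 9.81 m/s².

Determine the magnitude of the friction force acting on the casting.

Normal force: N = m g cos θ = 77 × 9.81 × cos 32.5° = 637.1 N.
For equilibrium along the incline, friction must balance the weight component: f = m g sin θ = 405.9 N up the slope.
The static-friction ceiling is μ_s N = 0.43 × 637.1 = 273.9 N.
Since |405.9| > 273.9 N, static friction cannot hold it; the casting slides down the incline and kinetic friction applies: f = μ_k N = 0.36 × 637.1 = 229 N.

f ≈ 229 N (up the incline)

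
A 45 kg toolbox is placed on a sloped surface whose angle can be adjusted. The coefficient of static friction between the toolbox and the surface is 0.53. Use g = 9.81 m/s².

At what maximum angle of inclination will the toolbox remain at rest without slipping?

θ_max ≈ 27.9°

At the slip threshold, m g sin θ = μ_s · m g cos θ, so tan θ = μ_s.
θ_max = arctan(0.53) = 27.9°.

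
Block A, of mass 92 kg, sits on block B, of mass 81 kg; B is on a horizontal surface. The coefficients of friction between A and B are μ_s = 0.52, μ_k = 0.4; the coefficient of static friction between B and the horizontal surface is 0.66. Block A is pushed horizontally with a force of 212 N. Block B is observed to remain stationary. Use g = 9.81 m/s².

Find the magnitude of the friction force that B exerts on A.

f ≈ 212 N

The normal force B exerts on A is simply A's weight, N₁ = 902.5 N.
So the A–B interface can sustain at most μ_s N₁ = 469.3 N of static friction.
Since P = 212 N ≤ 469.3 N, A does not slip on B; friction on A equals P = 212 N.
By Newton's third law B feels 212 N forward from A. With B stationary, the floor's static friction on B balances it: f₂ = 212 N (well within μ_s(m_A+m_B)g = 1120 N).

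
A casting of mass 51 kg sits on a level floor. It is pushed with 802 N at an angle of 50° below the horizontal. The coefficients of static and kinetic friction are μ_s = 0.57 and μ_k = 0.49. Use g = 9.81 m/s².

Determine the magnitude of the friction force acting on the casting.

The vertical component of P adds to the normal force: N = m g + P sin α = 500.3 + 614.4 = 1115 N.
For equilibrium, f = P cos α = 802×cos 50° = 515.5 N.
μ_s N = 0.57 × 1115 = 635.4 N.
515.5 ≤ 635.4 N → static; friction equals the required 516 N.

f ≈ 516 N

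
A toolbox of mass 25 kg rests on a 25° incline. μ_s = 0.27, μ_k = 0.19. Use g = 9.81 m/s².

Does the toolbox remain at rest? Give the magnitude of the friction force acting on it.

N = m g cos θ = 222 N.
Down-slope weight component: m g sin θ = 104 N.
μ_s N = 60 N.
104 > 60 N, so it slides; kinetic friction f = μ_k N = 0.19×222 = 42.2 N.

f ≈ 42.2 N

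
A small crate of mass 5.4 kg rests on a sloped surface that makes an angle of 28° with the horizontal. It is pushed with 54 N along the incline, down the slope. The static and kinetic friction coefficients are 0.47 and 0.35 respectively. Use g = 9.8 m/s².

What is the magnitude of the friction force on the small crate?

The normal reaction is N = m g cos θ = 46.73 N.
Parallel to the incline, ΣF = 0 gives f = m g sin θ + P = 24.84 + 54 = 78.84 N (up-slope positive).
Static friction can supply at most μ_s N = 21.96 N.
Since |78.84| > 21.96 N, static friction cannot hold it; the small crate slides down the incline and kinetic friction applies: f = μ_k N = 0.35 × 46.73 = 16.4 N.

f ≈ 16.4 N (up the incline)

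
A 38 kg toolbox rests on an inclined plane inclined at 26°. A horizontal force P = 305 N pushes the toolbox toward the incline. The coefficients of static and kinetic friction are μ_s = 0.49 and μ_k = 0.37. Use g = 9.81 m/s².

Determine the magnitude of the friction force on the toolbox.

Normal direction: N = m g cos θ + P sin θ = 468.8 N.
Along the incline, the net driving force (taking up-slope positive) is P cos θ − m g sin θ = 274.1 − 163.4 = 110.7 N, so equilibrium requires friction f = -110.7 N (down-slope).
Maximum static friction: μ_s N = 0.49 × 468.8 = 229.7 N.
|f_req| = 110.7 ≤ 229.7 N → the toolbox is in equilibrium; friction equals the required value.

f ≈ 111 N (down the incline)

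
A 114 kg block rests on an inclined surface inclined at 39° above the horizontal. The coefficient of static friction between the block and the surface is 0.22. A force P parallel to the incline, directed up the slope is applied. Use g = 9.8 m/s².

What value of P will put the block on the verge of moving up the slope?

P ≈ 894 N

At impending motion up the slope, friction acts down-slope at its limit: f = μ_s N.
P is parallel to the surface, so N = m g cos θ = 868 N.
Along the incline: P = m g sin θ + μ_s N = 703 + 0.22×868 = 894 N.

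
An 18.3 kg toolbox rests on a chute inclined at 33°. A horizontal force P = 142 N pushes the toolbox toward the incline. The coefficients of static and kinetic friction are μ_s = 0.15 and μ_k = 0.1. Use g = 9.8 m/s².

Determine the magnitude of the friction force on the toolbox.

Normal direction: N = m g cos θ + P sin θ = 227.7 N.
Parallel to the incline: P cos θ − m g sin θ = 119.1 − 97.68 = 21.42 N; the friction needed to balance this is 21.42 N acting down the slope.
Maximum static friction: μ_s N = 0.15 × 227.7 = 34.16 N.
Since 21.42 N is within the 34.16 N limit, the toolbox stays put and friction is exactly 21.4 N.

f ≈ 21.4 N (down the incline)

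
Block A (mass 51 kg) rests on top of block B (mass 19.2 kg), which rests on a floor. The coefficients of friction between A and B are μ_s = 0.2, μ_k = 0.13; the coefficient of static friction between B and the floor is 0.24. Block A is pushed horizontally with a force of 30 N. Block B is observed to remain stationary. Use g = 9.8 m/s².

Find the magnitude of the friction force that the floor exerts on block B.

f ≈ 30 N

Normal force at the A–B interface: N₁ = m_A g = 499.8 N.
So the A–B interface can sustain at most μ_s N₁ = 99.96 N of static friction.
Since P = 30 N ≤ 99.96 N, A does not slip on B; friction on A equals P = 30 N.
B experiences an equal 30 N forward from A (third law). B is in equilibrium, so the floor supplies f₂ = 30 N of static friction (limit μ_s(m_A+m_B)g = 165.1 N, not exceeded).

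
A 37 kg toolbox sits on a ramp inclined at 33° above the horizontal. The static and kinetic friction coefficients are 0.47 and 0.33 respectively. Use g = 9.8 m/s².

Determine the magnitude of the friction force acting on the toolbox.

f ≈ 100 N (up the incline)

Normal force: N = m g cos θ = 37 × 9.8 × cos 33° = 304.1 N.
For equilibrium along the incline, friction must balance the weight component: f = m g sin θ = 197.5 N up the slope.
Static friction can supply at most μ_s N = 142.9 N.
Since |197.5| > 142.9 N, static friction cannot hold it; the toolbox slides down the incline and kinetic friction applies: f = μ_k N = 0.33 × 304.1 = 100 N.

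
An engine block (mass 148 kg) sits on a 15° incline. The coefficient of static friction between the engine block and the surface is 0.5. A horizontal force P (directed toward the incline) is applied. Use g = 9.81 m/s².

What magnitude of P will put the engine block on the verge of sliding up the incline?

At impending motion up the slope, friction acts down-slope at its limit: f = μ_s N.
Perpendicular to the incline: N = m g cos θ + P sin θ.
Along the incline: P cos θ = m g sin θ + μ_s N = m g sin θ + μ_s (m g cos θ + P sin θ).
Solving, P (cos θ − μ_s sin θ) = m g (sin θ + μ_s cos θ), so P = 148×9.81×(sin 15° + 0.5 cos 15°)/(cos 15° − 0.5 sin 15°) = 1450×0.7418/0.8365 = 1290 N.

P ≈ 1290 N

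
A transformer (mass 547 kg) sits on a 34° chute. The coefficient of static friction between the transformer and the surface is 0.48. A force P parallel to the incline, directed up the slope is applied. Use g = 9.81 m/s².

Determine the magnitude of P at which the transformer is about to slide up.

At impending motion up the slope, friction acts down-slope at its limit: f = μ_s N.
P is parallel to the surface, so N = m g cos θ = 4450 N.
Along the incline: P = m g sin θ + μ_s N = 3000 + 0.48×4450 = 5140 N.

P ≈ 5140 N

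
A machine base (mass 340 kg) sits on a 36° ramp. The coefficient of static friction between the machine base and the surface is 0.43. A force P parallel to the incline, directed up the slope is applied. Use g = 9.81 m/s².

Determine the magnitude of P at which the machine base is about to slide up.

P ≈ 3120 N

At impending motion up the slope, friction acts down-slope at its limit: f = μ_s N.
P is parallel to the surface, so N = m g cos θ = 2700 N.
Along the incline: P = m g sin θ + μ_s N = 1960 + 0.43×2700 = 3120 N.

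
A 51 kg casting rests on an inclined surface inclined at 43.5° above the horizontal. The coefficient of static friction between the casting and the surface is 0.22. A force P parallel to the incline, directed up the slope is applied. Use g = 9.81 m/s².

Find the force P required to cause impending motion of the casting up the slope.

P ≈ 424 N

At impending motion up the slope, friction acts down-slope at its limit: f = μ_s N.
P is parallel to the surface, so N = m g cos θ = 363 N.
Along the incline: P = m g sin θ + μ_s N = 344 + 0.22×363 = 424 N.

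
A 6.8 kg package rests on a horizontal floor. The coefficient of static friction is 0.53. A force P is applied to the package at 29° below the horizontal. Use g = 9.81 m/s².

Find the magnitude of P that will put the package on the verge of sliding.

P ≈ 57.2 N

N = m g + P sin α (the push presses the package into the horizontal floor).
At impending slip, P cos α = μ_s N = μ_s (m g + P sin α).
Solving: P (cos α − μ_s sin α) = μ_s m g → P = 0.53×66.7/(cos 29° − 0.53 sin 29°) = 35.4/0.6177 = 57.2 N.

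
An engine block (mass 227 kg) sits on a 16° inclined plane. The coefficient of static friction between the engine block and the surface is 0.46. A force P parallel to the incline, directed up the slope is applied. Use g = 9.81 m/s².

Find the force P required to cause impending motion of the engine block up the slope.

P ≈ 1600 N

At impending motion up the slope, friction acts down-slope at its limit: f = μ_s N.
P is parallel to the surface, so N = m g cos θ = 2140 N.
Along the incline: P = m g sin θ + μ_s N = 614 + 0.46×2140 = 1600 N.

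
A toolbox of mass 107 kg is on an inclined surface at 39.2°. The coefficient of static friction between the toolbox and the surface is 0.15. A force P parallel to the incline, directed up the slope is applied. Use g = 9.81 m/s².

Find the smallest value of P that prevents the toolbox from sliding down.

P_min ≈ 541 N

The toolbox tends to slide down (tan θ > μ_s), so at the point of impending slip friction acts up-slope at its limit: f = μ_s N.
P is parallel to the surface, so N = m g cos θ = 813 N.
Along the incline: P + μ_s N = m g sin θ, so P = 663 − 0.15×813 = 541 N.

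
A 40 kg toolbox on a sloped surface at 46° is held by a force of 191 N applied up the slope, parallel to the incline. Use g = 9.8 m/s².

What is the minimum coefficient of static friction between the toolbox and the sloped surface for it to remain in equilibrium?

μ_s,min ≈ 0.334

N = m g cos θ = 272.3 N.
Friction must make up the shortfall along the incline: f = m g sin θ − P = 282 − 191 = 90.98 N.
At the threshold f = μ_s N, so μ_s,min = 90.98/272.3 = 0.334.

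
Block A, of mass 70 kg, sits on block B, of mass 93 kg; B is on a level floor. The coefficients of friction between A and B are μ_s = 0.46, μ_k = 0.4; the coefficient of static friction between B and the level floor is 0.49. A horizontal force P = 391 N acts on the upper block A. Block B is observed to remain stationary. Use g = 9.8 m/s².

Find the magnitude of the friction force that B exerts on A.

Between the blocks, N₁ = m_A g = 686 N.
So the A–B interface can sustain at most μ_s N₁ = 315.6 N of static friction.
P = 391 N exceeds that limit, so A slips over B and the interface friction becomes kinetic: f₁ = μ_k N₁ = 0.4×686 = 274 N.
By Newton's third law B feels 274 N forward from A. With B stationary, the floor's static friction on B balances it: f₂ = 274 N (well within μ_s(m_A+m_B)g = 782.7 N).

f ≈ 274 N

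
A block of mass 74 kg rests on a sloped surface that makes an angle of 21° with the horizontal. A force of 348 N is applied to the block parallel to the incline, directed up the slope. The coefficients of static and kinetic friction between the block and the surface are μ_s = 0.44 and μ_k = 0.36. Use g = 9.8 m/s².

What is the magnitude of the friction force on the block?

Perpendicular to the surface, N = m g cos θ = 74·9.8·cos 21° = 677 N.
The friction needed for equilibrium is m g sin θ − P = 259.9 − 348 = -88.11 N, measured positive up-slope.
Static friction can supply at most μ_s N = 297.9 N.
Since |-88.11| ≤ 297.9 N, no slip — friction simply equals what equilibrium demands.

f ≈ 88.1 N (down the incline)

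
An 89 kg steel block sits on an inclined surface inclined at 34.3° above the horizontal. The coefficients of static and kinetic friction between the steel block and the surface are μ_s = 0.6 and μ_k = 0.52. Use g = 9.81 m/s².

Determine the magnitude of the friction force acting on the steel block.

f ≈ 375 N (up the incline)

Normal force: N = m g cos θ = 89 × 9.81 × cos 34.3° = 721.3 N.
For equilibrium along the incline, friction must balance the weight component: f = m g sin θ = 492 N up the slope.
Maximum static friction available: μ_s N = 0.6 × 721.3 = 432.8 N.
|492| exceeds 432.8 N, so the steel block slips down-slope; friction is kinetic, f = μ_k N = 0.52×721.3 = 375 N.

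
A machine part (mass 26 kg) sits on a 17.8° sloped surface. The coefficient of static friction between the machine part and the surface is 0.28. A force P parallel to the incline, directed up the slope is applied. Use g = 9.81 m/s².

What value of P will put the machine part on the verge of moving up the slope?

P ≈ 146 N

At impending motion up the slope, friction acts down-slope at its limit: f = μ_s N.
P is parallel to the surface, so N = m g cos θ = 243 N.
Along the incline: P = m g sin θ + μ_s N = 78 + 0.28×243 = 146 N.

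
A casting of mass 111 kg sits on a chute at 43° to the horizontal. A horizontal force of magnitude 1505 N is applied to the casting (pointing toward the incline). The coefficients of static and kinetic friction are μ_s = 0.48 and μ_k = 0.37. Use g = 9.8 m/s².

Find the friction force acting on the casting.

Resolve perpendicular to the incline: N = m g cos θ + P sin θ = 111×9.8×cos 43° + 1505×sin 43° = 1822 N.
Along the incline, the net driving force (taking up-slope positive) is P cos θ − m g sin θ = 1101 − 741.9 = 358.8 N, so equilibrium requires friction f = -358.8 N (down-slope).
Maximum static friction: μ_s N = 0.48 × 1822 = 874.5 N.
Since 358.8 N is within the 874.5 N limit, the casting stays put and friction is exactly 359 N.

f ≈ 359 N (down the incline)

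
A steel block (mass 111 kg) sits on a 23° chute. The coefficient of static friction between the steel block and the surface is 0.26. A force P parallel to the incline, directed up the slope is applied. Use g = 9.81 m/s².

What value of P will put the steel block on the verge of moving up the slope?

At impending motion up the slope, friction acts down-slope at its limit: f = μ_s N.
P is parallel to the surface, so N = m g cos θ = 1000 N.
Along the incline: P = m g sin θ + μ_s N = 425 + 0.26×1000 = 686 N.

P ≈ 686 N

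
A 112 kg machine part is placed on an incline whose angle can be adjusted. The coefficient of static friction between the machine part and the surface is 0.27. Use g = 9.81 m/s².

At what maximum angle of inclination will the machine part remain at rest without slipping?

θ_max ≈ 15.1°

At the slip threshold, m g sin θ = μ_s · m g cos θ, so tan θ = μ_s.
θ_max = arctan(0.27) = 15.1°.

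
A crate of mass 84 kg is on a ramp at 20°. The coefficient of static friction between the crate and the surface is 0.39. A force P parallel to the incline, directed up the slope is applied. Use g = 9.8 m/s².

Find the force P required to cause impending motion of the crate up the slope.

At impending motion up the slope, friction acts down-slope at its limit: f = μ_s N.
P is parallel to the surface, so N = m g cos θ = 774 N.
Along the incline: P = m g sin θ + μ_s N = 282 + 0.39×774 = 583 N.

P ≈ 583 N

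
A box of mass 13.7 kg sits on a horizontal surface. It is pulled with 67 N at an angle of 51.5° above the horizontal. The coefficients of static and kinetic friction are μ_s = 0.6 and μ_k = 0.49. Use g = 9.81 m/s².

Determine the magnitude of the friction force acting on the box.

N = m g − P sin α = 134.4 − 67×sin 51.5° = 81.96 N.
For equilibrium, f = P cos α = 67×cos 51.5° = 41.71 N.
μ_s N = 0.6 × 81.96 = 49.18 N.
41.71 ≤ 49.18 N → static; friction equals the required 41.7 N.

f ≈ 41.7 N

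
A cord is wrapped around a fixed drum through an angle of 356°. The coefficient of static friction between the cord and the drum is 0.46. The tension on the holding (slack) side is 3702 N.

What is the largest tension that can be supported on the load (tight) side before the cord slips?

T_max ≈ 64500 N

At impending slip the capstan equation gives T₂/T₁ = e^{μβ} with β in radians.
β = 356° × π/180 = 6.213 rad.
e^{μβ} = e^{0.46×6.213} = 17.43.
T₂ = T₁ · e^{μβ} = 3702 × 17.43 = 64500 N.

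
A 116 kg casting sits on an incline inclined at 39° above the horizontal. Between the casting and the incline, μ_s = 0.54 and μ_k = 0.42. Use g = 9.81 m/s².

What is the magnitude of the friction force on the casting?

f ≈ 371 N (up the incline)

The normal reaction is N = m g cos θ = 884.4 N.
For equilibrium along the incline, friction must balance the weight component: f = m g sin θ = 716.1 N up the slope.
Static friction can supply at most μ_s N = 477.6 N.
Since |716.1| > 477.6 N, static friction cannot hold it; the casting slides down the incline and kinetic friction applies: f = μ_k N = 0.42 × 884.4 = 371 N.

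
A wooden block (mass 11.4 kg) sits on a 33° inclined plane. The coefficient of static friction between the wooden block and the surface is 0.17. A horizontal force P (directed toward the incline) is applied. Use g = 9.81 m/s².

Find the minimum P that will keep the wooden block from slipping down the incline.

P_min ≈ 48.3 N

The wooden block tends to slide down (tan θ > μ_s), so at the point of impending slip friction acts up-slope at its limit: f = μ_s N.
Perpendicular to the incline: N = m g cos θ + P sin θ.
Along the incline: P cos θ + μ_s N = m g sin θ, i.e. P cos θ + μ_s (m g cos θ + P sin θ) = m g sin θ.
Solving, P (cos θ + μ_s sin θ) = m g (sin θ − μ_s cos θ), so P = 112×0.4021/0.9313 = 48.3 N.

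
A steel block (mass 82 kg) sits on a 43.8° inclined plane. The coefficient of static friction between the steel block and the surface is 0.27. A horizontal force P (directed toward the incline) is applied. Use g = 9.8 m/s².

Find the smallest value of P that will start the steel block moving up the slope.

At impending motion up the slope, friction acts down-slope at its limit: f = μ_s N.
Perpendicular to the incline: N = m g cos θ + P sin θ.
Along the incline: P cos θ = m g sin θ + μ_s N = m g sin θ + μ_s (m g cos θ + P sin θ).
Solving, P (cos θ − μ_s sin θ) = m g (sin θ + μ_s cos θ), so P = 82×9.8×(sin 43.8° + 0.27 cos 43.8°)/(cos 43.8° − 0.27 sin 43.8°) = 804×0.887/0.5349 = 1330 N.

P ≈ 1330 N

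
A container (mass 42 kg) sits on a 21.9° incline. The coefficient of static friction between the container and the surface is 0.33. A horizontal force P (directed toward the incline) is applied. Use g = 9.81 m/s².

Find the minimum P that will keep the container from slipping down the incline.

P_min ≈ 26.2 N

The container tends to slide down (tan θ > μ_s), so at the point of impending slip friction acts up-slope at its limit: f = μ_s N.
Perpendicular to the incline: N = m g cos θ + P sin θ.
Along the incline: P cos θ + μ_s N = m g sin θ, i.e. P cos θ + μ_s (m g cos θ + P sin θ) = m g sin θ.
Solving, P (cos θ + μ_s sin θ) = m g (sin θ − μ_s cos θ), so P = 412×0.0668/1.051 = 26.2 N.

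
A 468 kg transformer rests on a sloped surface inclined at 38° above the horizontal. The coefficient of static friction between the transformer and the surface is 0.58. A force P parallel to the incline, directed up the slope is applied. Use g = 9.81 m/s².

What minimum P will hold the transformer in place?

P_min ≈ 728 N

The transformer tends to slide down (tan θ > μ_s), so at the point of impending slip friction acts up-slope at its limit: f = μ_s N.
P is parallel to the surface, so N = m g cos θ = 3620 N.
Along the incline: P + μ_s N = m g sin θ, so P = 2830 − 0.58×3620 = 728 N.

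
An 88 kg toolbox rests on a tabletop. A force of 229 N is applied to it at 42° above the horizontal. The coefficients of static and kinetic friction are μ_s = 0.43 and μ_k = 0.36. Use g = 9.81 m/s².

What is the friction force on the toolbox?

The vertical component of P reduces the normal force: N = m g − P sin α = 863.3 − 153.2 = 710 N.
The horizontal driving force is P cos α = 170.2 N, so equilibrium needs friction f = 170.2 N.
The static-friction limit is μ_s N = 305.3 N.
170.2 ≤ 305.3 N → static; friction equals the required 170 N.

f ≈ 170 N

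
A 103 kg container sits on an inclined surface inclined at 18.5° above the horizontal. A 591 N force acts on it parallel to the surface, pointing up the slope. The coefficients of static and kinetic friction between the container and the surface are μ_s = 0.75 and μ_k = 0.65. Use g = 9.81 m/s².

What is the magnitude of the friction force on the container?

Normal force: N = m g cos θ = 103 × 9.81 × cos 18.5° = 958.2 N.
The friction needed for equilibrium is m g sin θ − P = 320.6 − 591 = -270.4 N, measured positive up-slope.
Maximum static friction available: μ_s N = 0.75 × 958.2 = 718.7 N.
Since |-270.4| ≤ 718.7 N, no slip — friction simply equals what equilibrium demands.

f ≈ 270 N (down the incline)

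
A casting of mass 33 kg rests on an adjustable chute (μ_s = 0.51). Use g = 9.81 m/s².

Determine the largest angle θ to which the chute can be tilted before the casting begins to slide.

At the slip threshold, m g sin θ = μ_s · m g cos θ, so tan θ = μ_s.
θ_max = arctan(0.51) = 27°.

θ_max ≈ 27°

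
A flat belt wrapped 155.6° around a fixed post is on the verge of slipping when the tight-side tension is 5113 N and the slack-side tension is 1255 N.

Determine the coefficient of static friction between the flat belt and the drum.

T₂/T₁ = e^{μβ} → μ = ln(T₂/T₁)/β.
β = 155.6° = 2.716 rad.
μ = ln(5113/1255)/2.716 = ln(4.074)/2.716 = 0.517.

μ ≈ 0.517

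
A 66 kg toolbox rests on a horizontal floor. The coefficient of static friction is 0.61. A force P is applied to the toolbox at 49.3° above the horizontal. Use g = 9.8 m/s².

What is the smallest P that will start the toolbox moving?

P ≈ 354 N

N = m g − P sin α (the pull lifts the toolbox).
At impending slip, P cos α = μ_s N = μ_s (m g − P sin α).
Solving: P (cos α + μ_s sin α) = μ_s m g → P = 0.61×647/(cos 49.3° + 0.61 sin 49.3°) = 395/1.115 = 354 N.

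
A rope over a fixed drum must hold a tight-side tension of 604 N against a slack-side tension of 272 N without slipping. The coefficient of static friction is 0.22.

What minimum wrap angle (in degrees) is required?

T₂/T₁ = e^{μβ} → β = ln(T₂/T₁)/μ.
β = ln(604/272)/0.22 = 0.7978/0.22 = 3.626 rad.
In degrees: β = 3.626 × 180/π = 208°.

β_min ≈ 208°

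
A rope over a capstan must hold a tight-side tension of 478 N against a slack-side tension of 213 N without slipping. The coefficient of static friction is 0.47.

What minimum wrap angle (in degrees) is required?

T₂/T₁ = e^{μβ} → β = ln(T₂/T₁)/μ.
β = ln(478/213)/0.47 = 0.8083/0.47 = 1.72 rad.
In degrees: β = 1.72 × 180/π = 98.5°.

β_min ≈ 98.5°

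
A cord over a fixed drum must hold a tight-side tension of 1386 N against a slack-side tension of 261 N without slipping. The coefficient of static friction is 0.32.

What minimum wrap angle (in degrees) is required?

T₂/T₁ = e^{μβ} → β = ln(T₂/T₁)/μ.
β = ln(1386/261)/0.32 = 1.67/0.32 = 5.218 rad.
In degrees: β = 5.218 × 180/π = 299°.

β_min ≈ 299°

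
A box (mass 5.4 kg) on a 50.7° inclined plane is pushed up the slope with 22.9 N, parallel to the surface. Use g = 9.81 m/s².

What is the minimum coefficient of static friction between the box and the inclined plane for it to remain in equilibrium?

μ_s,min ≈ 0.539

N = m g cos θ = 33.55 N.
Friction must make up the shortfall along the incline: f = m g sin θ − P = 40.99 − 22.9 = 18.09 N.
At the threshold f = μ_s N, so μ_s,min = 18.09/33.55 = 0.539.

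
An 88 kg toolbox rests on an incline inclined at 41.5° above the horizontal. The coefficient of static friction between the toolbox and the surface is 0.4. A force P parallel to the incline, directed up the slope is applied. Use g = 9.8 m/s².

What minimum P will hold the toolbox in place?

P_min ≈ 313 N

The toolbox tends to slide down (tan θ > μ_s), so at the point of impending slip friction acts up-slope at its limit: f = μ_s N.
P is parallel to the surface, so N = m g cos θ = 646 N.
Along the incline: P + μ_s N = m g sin θ, so P = 571 − 0.4×646 = 313 N.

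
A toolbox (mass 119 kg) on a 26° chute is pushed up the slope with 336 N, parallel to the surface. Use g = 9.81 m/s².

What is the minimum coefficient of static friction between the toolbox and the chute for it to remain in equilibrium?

μ_s,min ≈ 0.168

N = m g cos θ = 1049 N.
Friction must make up the shortfall along the incline: f = m g sin θ − P = 511.8 − 336 = 175.8 N.
At the threshold f = μ_s N, so μ_s,min = 175.8/1049 = 0.168.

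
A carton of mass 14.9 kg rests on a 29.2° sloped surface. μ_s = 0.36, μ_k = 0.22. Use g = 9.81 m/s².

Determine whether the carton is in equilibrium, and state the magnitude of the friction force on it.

N = m g cos θ = 128 N.
Down-slope weight component: m g sin θ = 71.3 N.
μ_s N = 45.9 N.
71.3 > 45.9 N, so it slides; kinetic friction f = μ_k N = 0.22×128 = 28.1 N.

f ≈ 28.1 N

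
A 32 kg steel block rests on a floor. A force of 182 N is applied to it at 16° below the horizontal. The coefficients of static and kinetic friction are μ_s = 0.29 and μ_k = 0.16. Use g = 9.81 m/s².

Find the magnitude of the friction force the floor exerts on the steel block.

N = m g + P sin α = 313.9 + 182×sin 16° = 364.1 N.
The horizontal driving force is P cos α = 174.9 N, so equilibrium needs friction f = 174.9 N.
The static-friction limit is μ_s N = 105.6 N.
The required friction exceeds μ_s N, so the steel block moves and f = μ_k N = 58.3 N.

f ≈ 58.3 N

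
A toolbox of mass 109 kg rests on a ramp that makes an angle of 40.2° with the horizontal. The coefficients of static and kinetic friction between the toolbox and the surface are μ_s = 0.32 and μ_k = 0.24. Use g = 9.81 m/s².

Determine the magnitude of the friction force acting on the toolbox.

The normal reaction is N = m g cos θ = 816.7 N.
Along the slope the weight component is m g sin θ = 690.2 N; friction must supply exactly this, acting up-slope.
The static-friction ceiling is μ_s N = 0.32 × 816.7 = 261.4 N.
Since |690.2| > 261.4 N, static friction cannot hold it; the toolbox slides down the incline and kinetic friction applies: f = μ_k N = 0.24 × 816.7 = 196 N.

f ≈ 196 N (up the incline)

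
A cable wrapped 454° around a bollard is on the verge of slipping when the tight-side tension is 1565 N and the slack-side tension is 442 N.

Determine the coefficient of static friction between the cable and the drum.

μ ≈ 0.16

T₂/T₁ = e^{μβ} → μ = ln(T₂/T₁)/β.
β = 454° = 7.924 rad.
μ = ln(1565/442)/7.924 = ln(3.541)/7.924 = 0.16.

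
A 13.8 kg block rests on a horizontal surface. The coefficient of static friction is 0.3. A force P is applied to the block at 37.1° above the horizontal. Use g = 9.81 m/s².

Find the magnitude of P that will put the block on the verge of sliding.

P ≈ 41.5 N

N = m g − P sin α (the pull lifts the block).
At impending slip, P cos α = μ_s N = μ_s (m g − P sin α).
Solving: P (cos α + μ_s sin α) = μ_s m g → P = 0.3×135/(cos 37.1° + 0.3 sin 37.1°) = 40.6/0.9785 = 41.5 N.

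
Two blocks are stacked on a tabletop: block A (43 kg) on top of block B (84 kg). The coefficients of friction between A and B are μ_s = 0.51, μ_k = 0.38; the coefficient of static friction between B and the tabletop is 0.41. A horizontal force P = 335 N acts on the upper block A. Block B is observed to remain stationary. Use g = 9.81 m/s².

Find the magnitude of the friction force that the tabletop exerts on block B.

Between the blocks, N₁ = m_A g = 421.8 N.
Maximum static friction on A from B: μ_s N₁ = 0.51×421.8 = 215.1 N.
P = 335 N exceeds that limit, so A slips over B and the interface friction becomes kinetic: f₁ = μ_k N₁ = 0.38×421.8 = 160 N.
B experiences an equal 160 N forward from A (third law). B is in equilibrium, so the floor supplies f₂ = 160 N of static friction (limit μ_s(m_A+m_B)g = 510.8 N, not exceeded).

f ≈ 160 N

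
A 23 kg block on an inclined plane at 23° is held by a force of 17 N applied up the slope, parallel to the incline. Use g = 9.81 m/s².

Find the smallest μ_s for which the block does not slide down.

N = m g cos θ = 207.7 N.
Friction must make up the shortfall along the incline: f = m g sin θ − P = 88.16 − 17 = 71.16 N.
At the threshold f = μ_s N, so μ_s,min = 71.16/207.7 = 0.343.

μ_s,min ≈ 0.343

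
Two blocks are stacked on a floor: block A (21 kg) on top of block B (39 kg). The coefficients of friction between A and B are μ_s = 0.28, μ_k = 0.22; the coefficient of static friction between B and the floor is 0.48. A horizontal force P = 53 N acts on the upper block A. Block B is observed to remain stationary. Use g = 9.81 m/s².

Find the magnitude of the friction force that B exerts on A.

The normal force B exerts on A is simply A's weight, N₁ = 206 N.
So the A–B interface can sustain at most μ_s N₁ = 57.68 N of static friction.
Since P = 53 N ≤ 57.68 N, A does not slip on B; friction on A equals P = 53 N.
By Newton's third law B feels 53 N forward from A. With B stationary, the floor's static friction on B balances it: f₂ = 53 N (well within μ_s(m_A+m_B)g = 282.5 N).

f ≈ 53 N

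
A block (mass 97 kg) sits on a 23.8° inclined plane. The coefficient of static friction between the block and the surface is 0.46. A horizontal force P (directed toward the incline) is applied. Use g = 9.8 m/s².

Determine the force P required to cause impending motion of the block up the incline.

P ≈ 1070 N

At impending motion up the slope, friction acts down-slope at its limit: f = μ_s N.
Perpendicular to the incline: N = m g cos θ + P sin θ.
Along the incline: P cos θ = m g sin θ + μ_s N = m g sin θ + μ_s (m g cos θ + P sin θ).
Solving, P (cos θ − μ_s sin θ) = m g (sin θ + μ_s cos θ), so P = 97×9.8×(sin 23.8° + 0.46 cos 23.8°)/(cos 23.8° − 0.46 sin 23.8°) = 951×0.8244/0.7293 = 1070 N.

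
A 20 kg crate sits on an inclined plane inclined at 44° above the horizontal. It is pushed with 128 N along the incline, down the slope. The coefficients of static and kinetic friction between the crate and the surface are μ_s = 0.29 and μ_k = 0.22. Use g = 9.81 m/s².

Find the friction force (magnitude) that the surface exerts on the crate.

Normal force: N = m g cos θ = 20 × 9.81 × cos 44° = 141.1 N.
The friction needed for equilibrium is m g sin θ + P = 136.3 + 128 = 264.3 N, measured positive up-slope.
Maximum static friction available: μ_s N = 0.29 × 141.1 = 40.93 N.
Since |264.3| > 40.93 N, static friction cannot hold it; the crate slides down the incline and kinetic friction applies: f = μ_k N = 0.22 × 141.1 = 31 N.

f ≈ 31 N (up the incline)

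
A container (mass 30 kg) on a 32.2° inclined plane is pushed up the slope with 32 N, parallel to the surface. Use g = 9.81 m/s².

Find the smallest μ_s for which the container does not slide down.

μ_s,min ≈ 0.501

N = m g cos θ = 249 N.
Friction must make up the shortfall along the incline: f = m g sin θ − P = 156.8 − 32 = 124.8 N.
At the threshold f = μ_s N, so μ_s,min = 124.8/249 = 0.501.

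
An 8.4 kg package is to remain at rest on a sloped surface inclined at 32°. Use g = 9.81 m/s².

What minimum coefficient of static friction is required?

μ_s,min ≈ 0.625

At the slip threshold m g sin θ = μ_s m g cos θ, so μ_s,min = tan θ.
μ_s,min = tan 32° = 0.625.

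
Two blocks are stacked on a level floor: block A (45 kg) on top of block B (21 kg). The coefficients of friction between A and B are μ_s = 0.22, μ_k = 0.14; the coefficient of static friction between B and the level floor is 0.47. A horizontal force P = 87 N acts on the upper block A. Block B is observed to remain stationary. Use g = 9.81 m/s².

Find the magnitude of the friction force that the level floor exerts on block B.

Normal force at the A–B interface: N₁ = m_A g = 441.5 N.
So the A–B interface can sustain at most μ_s N₁ = 97.12 N of static friction.
Since P = 87 N ≤ 97.12 N, A does not slip on B; friction on A equals P = 87 N.
B experiences an equal 87 N forward from A (third law). B is in equilibrium, so the floor supplies f₂ = 87 N of static friction (limit μ_s(m_A+m_B)g = 304.3 N, not exceeded).

f ≈ 87 N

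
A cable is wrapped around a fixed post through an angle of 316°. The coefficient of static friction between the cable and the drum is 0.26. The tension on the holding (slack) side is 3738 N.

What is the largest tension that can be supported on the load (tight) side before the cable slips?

T_max ≈ 15700 N

At impending slip the capstan equation gives T₂/T₁ = e^{μβ} with β in radians.
β = 316° × π/180 = 5.515 rad.
e^{μβ} = e^{0.26×5.515} = 4.195.
T₂ = T₁ · e^{μβ} = 3738 × 4.195 = 15700 N.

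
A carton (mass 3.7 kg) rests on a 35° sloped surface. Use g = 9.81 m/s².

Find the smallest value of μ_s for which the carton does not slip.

At the slip threshold m g sin θ = μ_s m g cos θ, so μ_s,min = tan θ.
μ_s,min = tan 35° = 0.7.

μ_s,min ≈ 0.7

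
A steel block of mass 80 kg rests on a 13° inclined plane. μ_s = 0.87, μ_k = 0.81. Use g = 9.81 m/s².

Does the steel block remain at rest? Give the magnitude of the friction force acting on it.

N = m g cos θ = 765 N.
Down-slope weight component: m g sin θ = 177 N.
μ_s N = 665 N.
177 ≤ 665 N, so it stays put; friction = 177 N.

f ≈ 177 N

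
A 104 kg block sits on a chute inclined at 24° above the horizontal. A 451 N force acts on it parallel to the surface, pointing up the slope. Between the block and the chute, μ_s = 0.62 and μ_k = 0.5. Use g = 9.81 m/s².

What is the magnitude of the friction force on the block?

The normal reaction is N = m g cos θ = 932 N.
For equilibrium along the incline the friction force must supply f = m g sin θ − P = 415 − 451 = -36.03 N (positive meaning up-slope).
The static-friction ceiling is μ_s N = 0.62 × 932 = 577.9 N.
Since |-36.03| ≤ 577.9 N, static friction is sufficient; f equals the required value, not μ_s N.

f ≈ 36 N (down the incline)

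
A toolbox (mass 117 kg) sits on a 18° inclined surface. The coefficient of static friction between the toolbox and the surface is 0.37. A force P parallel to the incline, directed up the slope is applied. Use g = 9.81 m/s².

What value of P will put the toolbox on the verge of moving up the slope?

P ≈ 759 N

At impending motion up the slope, friction acts down-slope at its limit: f = μ_s N.
P is parallel to the surface, so N = m g cos θ = 1090 N.
Along the incline: P = m g sin θ + μ_s N = 355 + 0.37×1090 = 759 N.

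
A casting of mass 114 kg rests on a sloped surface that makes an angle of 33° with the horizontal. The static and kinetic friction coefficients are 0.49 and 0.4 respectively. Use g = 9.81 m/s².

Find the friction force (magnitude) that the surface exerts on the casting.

Perpendicular to the surface, N = m g cos θ = 114·9.81·cos 33° = 937.9 N.
For equilibrium along the incline, friction must balance the weight component: f = m g sin θ = 609.1 N up the slope.
Maximum static friction available: μ_s N = 0.49 × 937.9 = 459.6 N.
|609.1| exceeds 459.6 N, so the casting slips down-slope; friction is kinetic, f = μ_k N = 0.4×937.9 = 375 N.

f ≈ 375 N (up the incline)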